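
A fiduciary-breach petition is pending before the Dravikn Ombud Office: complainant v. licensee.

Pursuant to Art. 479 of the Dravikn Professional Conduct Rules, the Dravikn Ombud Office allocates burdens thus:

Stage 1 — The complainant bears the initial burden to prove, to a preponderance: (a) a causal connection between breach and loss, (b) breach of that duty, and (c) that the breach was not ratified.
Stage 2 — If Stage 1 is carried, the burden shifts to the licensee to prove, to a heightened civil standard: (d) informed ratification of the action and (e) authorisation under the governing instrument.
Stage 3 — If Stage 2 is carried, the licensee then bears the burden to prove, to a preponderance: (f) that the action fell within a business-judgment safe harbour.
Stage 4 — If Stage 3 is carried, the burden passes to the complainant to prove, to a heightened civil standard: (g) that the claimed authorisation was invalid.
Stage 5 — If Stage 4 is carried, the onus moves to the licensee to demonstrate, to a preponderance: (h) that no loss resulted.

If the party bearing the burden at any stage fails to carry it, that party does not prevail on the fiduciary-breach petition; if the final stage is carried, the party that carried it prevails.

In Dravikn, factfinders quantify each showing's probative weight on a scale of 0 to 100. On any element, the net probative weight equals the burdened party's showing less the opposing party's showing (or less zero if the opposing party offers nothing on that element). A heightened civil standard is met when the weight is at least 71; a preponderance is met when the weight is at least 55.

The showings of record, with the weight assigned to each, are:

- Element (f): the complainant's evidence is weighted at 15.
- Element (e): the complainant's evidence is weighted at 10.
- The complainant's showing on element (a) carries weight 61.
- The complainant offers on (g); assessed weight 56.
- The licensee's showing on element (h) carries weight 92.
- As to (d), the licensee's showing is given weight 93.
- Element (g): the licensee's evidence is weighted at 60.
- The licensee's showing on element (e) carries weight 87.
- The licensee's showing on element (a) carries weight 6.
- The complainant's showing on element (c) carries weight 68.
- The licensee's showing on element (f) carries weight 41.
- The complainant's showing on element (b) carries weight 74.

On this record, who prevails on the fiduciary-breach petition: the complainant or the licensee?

complainant

At Stage 1 the complainant must meet a preponderance (weight is at least 55): on (a) the weight is 61 less the opposing 6 gives net 55, which does reach 55, so (a) meets the standard; on (b) the weight is 74, which does reach 55, so (b) meets the standard; on (c) the weight is 68, which does reach 55, so (c) meets the standard.
  Stage 1 carried; the burden shifts to the licensee.
At Stage 2 the licensee must meet a heightened civil standard (weight is at least 71): on (d) the weight is 93, which does reach 71, so (d) meets the standard; on (e) the weight is 87 less the opposing 10 gives net 77, which does reach 71, so (e) meets the standard.
  All elements met. The licensee retains the burden for Stage 3.
At Stage 3 the licensee must meet a preponderance (weight is at least 55): on (f) the weight is 41 less the opposing 15 gives net 26, < 55, so (f) does not meet the standard.
  Not every element is met, so the licensee fails to carry Stage 3.
The analysis ends at Stage 3; the complainant prevails.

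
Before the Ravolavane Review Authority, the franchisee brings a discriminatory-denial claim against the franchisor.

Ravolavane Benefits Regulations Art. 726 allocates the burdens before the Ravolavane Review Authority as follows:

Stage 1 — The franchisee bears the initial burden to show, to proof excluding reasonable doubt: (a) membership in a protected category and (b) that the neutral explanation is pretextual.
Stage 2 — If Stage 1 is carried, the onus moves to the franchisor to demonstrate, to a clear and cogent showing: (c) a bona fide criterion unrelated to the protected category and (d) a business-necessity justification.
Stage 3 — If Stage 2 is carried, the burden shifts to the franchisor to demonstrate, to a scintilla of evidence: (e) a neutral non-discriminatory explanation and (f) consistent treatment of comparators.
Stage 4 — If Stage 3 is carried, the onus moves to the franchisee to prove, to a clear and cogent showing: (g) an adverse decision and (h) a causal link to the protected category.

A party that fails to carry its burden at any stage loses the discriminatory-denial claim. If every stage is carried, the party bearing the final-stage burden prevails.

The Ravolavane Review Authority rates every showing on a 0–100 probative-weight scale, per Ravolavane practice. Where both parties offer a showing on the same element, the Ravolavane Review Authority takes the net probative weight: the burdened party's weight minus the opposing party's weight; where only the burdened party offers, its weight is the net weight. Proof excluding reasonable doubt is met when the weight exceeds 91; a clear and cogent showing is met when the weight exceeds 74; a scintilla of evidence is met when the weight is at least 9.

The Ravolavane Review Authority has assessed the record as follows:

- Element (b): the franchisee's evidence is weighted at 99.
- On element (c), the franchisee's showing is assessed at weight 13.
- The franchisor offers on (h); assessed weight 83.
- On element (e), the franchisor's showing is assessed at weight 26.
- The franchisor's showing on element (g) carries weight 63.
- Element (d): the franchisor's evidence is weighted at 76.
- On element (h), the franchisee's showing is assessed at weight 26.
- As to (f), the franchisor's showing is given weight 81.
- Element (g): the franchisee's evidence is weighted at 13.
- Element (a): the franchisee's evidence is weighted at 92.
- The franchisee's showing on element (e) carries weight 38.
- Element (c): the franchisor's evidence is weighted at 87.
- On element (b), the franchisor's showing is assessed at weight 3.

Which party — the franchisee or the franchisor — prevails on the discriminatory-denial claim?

franchisee

At Stage 1 the franchisee must meet proof excluding reasonable doubt (weight exceeds 91): on (a) the weight is 92, > 91, so (a) meets the standard; on (b) the weight is 99 less the opposing 3 gives net 96, which does exceed 91, so (b) meets the standard.
  The franchisee carries Stage 1; the franchisor now bears the burden.
At Stage 2 the franchisor must meet a clear and cogent showing (weight exceeds 74): on (c) the weight is 87 less the opposing 13 gives net 74, ≤ 74, so (c) does not meet the standard; on (d) the weight is 76, which does exceed 74, so (d) meets the standard.
  Not every element is met, so the franchisor fails to carry Stage 2.
The analysis ends at Stage 2; the franchisee prevails.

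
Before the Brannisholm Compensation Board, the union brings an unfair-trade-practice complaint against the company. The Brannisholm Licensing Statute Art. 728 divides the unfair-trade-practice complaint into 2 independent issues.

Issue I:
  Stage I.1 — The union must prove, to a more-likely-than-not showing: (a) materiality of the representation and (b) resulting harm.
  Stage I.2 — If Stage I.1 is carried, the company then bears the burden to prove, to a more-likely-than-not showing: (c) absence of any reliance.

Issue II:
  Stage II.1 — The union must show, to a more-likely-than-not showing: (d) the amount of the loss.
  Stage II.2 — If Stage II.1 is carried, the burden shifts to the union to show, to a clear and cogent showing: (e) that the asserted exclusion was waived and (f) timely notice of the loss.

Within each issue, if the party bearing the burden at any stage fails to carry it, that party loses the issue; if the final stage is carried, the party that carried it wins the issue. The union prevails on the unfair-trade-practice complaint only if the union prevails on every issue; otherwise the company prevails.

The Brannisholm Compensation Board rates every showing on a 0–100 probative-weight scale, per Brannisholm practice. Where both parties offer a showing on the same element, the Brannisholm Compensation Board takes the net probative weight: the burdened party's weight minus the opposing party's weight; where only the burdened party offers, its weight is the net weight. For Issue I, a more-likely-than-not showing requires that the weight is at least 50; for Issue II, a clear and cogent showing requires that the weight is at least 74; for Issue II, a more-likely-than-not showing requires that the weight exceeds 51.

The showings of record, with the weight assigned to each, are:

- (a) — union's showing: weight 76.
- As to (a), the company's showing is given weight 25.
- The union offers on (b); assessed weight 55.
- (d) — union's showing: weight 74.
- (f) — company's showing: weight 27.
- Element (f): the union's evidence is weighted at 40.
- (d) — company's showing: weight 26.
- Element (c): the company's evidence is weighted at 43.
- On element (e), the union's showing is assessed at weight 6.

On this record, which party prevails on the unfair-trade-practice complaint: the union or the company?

company

— Issue I —
At Stage I.1 the union must meet a more-likely-than-not showing (weight is at least 50): on (a) the weight is 76 less the opposing 25 gives net 51, which does reach 50, so (a) meets the standard; on (b) the weight is 55, which does reach 50, so (b) meets the standard.
  The union carries Stage I.1; the company now bears the burden.
At Stage I.2 the company must meet a more-likely-than-not showing (weight is at least 50): on (c) the weight is 43, < 50, so (c) does not meet the standard.
  Stage I.2 not carried; the company fails its burden.
The union prevails on this issue.
— Issue II —
At Stage II.1 the union must meet a more-likely-than-not showing (weight exceeds 51): on (d) the weight is 74 less the opposing 26 gives net 48, which does not exceed 51, so (d) does not meet the standard.
  The union does not carry Stage II.1.
The company prevails on this issue.
Per-issue: Issue I → union; Issue II → company. The union must prevail on every issue; overall, the company prevails.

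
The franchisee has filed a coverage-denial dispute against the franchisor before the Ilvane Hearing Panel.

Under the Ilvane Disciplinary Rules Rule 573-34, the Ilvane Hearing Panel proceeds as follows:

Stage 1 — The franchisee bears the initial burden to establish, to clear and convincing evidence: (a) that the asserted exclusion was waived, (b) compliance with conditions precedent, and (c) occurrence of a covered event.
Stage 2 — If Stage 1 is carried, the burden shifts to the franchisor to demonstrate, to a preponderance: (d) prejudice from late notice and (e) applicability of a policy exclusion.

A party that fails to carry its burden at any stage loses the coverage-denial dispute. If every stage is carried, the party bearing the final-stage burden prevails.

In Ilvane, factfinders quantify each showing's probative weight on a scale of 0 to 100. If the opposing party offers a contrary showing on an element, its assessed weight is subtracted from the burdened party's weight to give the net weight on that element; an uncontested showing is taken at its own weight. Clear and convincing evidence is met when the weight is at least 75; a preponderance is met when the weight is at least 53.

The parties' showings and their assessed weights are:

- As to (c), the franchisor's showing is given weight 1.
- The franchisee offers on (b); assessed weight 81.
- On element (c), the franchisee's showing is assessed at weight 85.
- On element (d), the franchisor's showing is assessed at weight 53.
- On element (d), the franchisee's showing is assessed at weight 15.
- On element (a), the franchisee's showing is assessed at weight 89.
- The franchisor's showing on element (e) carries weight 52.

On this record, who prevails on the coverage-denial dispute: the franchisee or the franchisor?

franchisee

Stage 1 — burden on franchisee; standard: clear and convincing evidence (weight is at least 75).
    (a): 89 ≥ 75 [met]
    (b): 81 ≥ 75 [met]
    (c): 85 − 1 = 84 ≥ 75 [met]
  Stage 1 carried; the burden shifts to the franchisor.
Stage 2 — burden on franchisor; standard: a preponderance (weight is at least 53).
    (d): 53 − 15 = 38 < 53 [not met]
    (e): 52 < 53 [not met]
  The franchisor does not carry Stage 2.
The analysis ends at Stage 2; the franchisee prevails.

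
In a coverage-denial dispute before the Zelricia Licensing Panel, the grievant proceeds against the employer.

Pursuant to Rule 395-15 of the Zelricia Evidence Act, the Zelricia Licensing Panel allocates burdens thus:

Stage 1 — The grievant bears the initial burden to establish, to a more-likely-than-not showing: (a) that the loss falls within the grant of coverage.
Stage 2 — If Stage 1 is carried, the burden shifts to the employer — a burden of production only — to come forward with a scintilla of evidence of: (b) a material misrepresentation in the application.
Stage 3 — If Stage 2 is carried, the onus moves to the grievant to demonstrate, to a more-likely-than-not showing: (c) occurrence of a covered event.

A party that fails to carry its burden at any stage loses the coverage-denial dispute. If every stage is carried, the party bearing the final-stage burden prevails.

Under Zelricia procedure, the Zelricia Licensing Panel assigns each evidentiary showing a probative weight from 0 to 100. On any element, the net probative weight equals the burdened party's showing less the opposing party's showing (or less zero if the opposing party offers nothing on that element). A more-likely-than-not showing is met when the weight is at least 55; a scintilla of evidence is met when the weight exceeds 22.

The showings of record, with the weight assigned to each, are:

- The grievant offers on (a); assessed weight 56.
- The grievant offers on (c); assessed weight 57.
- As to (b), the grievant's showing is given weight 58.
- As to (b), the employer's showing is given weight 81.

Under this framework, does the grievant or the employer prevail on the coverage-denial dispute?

grievant

Stage 1 (grievant, a more-likely-than-not showing, weight is at least 55): (a) 56 ≥ 55 — meets.
  Stage 1 is satisfied; the onus moves to the employer.
Stage 2 (employer, a scintilla of evidence, weight exceeds 22): (b) net 81−58=23 > 22 — meets.
  Stage 2 is satisfied; the onus moves to the grievant.
Stage 3 (grievant, a more-likely-than-not showing, weight is at least 55): (c) 57 ≥ 55 — meets.
  The grievant carries the last stage.
With every stage satisfied, the grievant prevails.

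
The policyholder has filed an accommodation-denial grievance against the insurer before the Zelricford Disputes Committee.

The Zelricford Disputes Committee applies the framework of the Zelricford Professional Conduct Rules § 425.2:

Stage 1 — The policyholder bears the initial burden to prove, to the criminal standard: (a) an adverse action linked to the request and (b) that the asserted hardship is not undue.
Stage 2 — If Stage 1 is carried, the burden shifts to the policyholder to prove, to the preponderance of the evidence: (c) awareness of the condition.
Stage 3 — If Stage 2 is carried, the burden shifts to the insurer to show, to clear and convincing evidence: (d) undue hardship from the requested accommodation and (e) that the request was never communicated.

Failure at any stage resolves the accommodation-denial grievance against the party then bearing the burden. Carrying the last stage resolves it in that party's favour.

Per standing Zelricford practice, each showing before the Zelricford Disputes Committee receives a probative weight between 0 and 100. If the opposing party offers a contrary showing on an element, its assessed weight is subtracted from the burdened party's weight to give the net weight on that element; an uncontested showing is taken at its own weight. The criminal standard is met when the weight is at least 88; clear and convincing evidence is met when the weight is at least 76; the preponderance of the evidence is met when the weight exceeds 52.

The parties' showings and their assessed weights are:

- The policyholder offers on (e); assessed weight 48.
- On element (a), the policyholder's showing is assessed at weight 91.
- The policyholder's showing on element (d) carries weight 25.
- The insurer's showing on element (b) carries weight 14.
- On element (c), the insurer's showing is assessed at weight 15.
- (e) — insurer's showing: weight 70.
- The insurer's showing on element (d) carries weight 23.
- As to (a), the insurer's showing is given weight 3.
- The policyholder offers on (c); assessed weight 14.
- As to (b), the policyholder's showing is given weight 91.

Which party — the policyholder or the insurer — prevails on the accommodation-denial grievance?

insurer

At Stage 1 the policyholder must meet the criminal standard (weight is at least 88): on (a) the weight is 91 less the opposing 3 gives net 88, which does reach 88, so (a) meets the standard; on (b) the weight is 91 less the opposing 14 gives net 77, < 88, so (b) does not meet the standard.
  Not every element is met, so the policyholder fails to carry Stage 1.
The insurer prevails.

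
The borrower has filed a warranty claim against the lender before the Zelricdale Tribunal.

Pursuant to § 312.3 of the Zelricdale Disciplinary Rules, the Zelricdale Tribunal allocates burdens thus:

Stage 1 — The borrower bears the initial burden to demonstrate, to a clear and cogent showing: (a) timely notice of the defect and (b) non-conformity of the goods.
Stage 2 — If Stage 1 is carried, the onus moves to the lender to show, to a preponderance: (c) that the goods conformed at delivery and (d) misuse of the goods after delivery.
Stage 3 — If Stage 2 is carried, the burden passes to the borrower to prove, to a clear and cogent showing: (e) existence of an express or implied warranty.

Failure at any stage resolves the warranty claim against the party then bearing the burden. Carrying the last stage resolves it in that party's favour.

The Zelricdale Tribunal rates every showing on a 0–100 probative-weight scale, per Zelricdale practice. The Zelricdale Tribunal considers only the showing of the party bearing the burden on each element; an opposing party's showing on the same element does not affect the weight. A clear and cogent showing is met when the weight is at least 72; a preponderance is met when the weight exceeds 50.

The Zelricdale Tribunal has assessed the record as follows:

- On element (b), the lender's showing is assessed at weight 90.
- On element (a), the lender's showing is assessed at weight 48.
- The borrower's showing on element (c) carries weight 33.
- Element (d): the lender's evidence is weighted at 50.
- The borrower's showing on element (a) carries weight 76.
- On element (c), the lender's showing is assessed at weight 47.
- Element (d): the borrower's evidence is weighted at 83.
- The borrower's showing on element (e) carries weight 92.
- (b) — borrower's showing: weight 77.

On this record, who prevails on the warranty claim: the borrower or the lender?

borrower

Stage 1 (borrower, a clear and cogent showing, weight is at least 72): (a) 76 (lender's 48 disregarded) ≥ 72 — meets; (b) 77 (lender's 90 disregarded) ≥ 72 — meets.
  The borrower carries Stage 1; the lender now bears the burden.
Stage 2 (lender, a preponderance, weight exceeds 50): (c) 47 (borrower's 33 disregarded) ≤ 50 — fails; (d) 50 (borrower's 83 disregarded) ≤ 50 — fails.
  The lender does not carry Stage 2.
The analysis ends at Stage 2; the borrower prevails.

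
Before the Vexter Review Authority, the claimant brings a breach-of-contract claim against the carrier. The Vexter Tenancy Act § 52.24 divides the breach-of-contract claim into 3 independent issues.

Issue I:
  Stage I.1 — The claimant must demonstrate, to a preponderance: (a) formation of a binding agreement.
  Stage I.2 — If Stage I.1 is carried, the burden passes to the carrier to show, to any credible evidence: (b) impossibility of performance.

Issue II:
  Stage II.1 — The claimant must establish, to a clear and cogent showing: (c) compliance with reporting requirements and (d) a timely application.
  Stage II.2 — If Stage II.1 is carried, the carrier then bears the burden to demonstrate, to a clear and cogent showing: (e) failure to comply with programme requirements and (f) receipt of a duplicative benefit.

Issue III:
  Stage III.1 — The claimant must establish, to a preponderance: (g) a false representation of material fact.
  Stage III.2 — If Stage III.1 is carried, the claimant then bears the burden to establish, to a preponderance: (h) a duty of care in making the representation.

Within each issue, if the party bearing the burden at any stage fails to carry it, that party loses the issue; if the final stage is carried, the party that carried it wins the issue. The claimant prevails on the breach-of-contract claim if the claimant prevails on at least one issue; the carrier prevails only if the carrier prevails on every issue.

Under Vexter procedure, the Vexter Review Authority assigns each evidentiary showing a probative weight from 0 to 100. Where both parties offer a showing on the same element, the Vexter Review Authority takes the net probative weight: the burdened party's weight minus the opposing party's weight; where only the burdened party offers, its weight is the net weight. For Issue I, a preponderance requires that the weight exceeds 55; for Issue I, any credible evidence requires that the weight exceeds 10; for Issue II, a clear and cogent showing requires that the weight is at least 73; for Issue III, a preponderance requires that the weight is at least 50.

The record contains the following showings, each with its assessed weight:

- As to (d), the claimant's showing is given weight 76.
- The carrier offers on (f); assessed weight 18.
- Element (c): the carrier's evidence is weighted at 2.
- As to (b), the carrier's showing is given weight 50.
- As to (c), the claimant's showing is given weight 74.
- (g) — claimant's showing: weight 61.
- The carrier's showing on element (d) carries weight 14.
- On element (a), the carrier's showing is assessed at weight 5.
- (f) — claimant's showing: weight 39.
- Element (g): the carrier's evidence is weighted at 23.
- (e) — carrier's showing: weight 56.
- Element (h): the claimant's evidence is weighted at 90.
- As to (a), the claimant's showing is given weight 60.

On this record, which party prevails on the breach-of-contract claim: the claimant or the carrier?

carrier

— Issue I —
Stage I.1 — burden on claimant; standard: a preponderance (weight exceeds 55).
    (a): 60 − 5 = 55 ≤ 55 [not met]
  The claimant does not carry Stage I.1.
The carrier prevails on this issue.
— Issue II —
Stage II.1 (claimant, a clear and cogent showing, weight is at least 73): (c) net 74−2=72 < 73 — fails; (d) net 76−14=62 < 73 — fails.
  Not every element is met, so the claimant fails to carry Stage II.1.
The carrier prevails on this issue.
— Issue III —
Stage III.1 — burden on claimant; standard: a preponderance (weight is at least 50).
    (g): 61 − 23 = 38 < 50 [not met]
  The claimant does not carry Stage III.1.
The carrier prevails on this issue.
Per-issue: Issue I → carrier; Issue II → carrier; Issue III → carrier. The claimant must prevail on at least one issue; overall, the carrier prevails.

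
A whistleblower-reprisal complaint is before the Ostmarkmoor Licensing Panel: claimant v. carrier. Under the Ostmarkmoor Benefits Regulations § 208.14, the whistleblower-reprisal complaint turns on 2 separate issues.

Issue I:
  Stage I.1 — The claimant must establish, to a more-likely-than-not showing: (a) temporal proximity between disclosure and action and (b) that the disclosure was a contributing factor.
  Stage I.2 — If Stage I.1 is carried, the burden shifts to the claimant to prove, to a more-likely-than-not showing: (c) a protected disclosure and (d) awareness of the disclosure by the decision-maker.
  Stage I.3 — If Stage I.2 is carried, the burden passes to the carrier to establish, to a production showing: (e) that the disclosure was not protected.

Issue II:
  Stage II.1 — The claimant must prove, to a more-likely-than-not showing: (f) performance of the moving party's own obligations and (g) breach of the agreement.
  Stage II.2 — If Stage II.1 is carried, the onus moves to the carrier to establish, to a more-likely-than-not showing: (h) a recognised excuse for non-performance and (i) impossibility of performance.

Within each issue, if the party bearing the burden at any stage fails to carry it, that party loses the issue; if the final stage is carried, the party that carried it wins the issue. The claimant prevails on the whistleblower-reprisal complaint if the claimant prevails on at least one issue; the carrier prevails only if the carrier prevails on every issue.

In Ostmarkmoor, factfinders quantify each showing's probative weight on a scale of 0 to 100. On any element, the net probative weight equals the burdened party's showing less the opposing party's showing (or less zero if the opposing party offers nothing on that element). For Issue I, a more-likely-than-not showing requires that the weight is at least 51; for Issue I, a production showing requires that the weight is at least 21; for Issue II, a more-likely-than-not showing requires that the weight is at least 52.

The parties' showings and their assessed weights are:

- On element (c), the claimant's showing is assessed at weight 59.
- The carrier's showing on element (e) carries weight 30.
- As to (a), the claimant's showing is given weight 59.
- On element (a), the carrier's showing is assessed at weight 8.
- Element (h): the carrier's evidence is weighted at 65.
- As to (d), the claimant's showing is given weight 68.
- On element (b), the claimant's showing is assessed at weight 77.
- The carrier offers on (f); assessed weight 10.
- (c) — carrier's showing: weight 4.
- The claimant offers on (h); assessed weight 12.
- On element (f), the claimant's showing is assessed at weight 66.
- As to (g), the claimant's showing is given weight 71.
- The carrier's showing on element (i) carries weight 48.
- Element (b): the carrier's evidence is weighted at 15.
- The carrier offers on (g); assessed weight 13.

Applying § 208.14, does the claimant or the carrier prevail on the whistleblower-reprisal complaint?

— Issue I —
At Stage I.1 the claimant must meet a more-likely-than-not showing (weight is at least 51): on (a) the weight is 59 less the opposing 8 gives net 51, ≥ 51, so (a) meets the standard; on (b) the weight is 77 less the opposing 15 gives net 62, ≥ 51, so (b) meets the standard.
  All elements met. The claimant retains the burden for Stage I.2.
At Stage I.2 the claimant must meet a more-likely-than-not showing (weight is at least 51): on (c) the weight is 59 less the opposing 4 gives net 55, ≥ 51, so (c) meets the standard; on (d) the weight is 68, which does reach 51, so (d) meets the standard.
  All elements met. The burden passes to the carrier.
At Stage I.3 the carrier must meet a production showing (weight is at least 21): on (e) the weight is 30, which does reach 21, so (e) meets the standard.
  Stage I.3 carried; the final stage is satisfied.
With every stage satisfied, the carrier prevails on this issue.
— Issue II —
At Stage II.1 the claimant must meet a more-likely-than-not showing (weight is at least 52): on (f) the weight is 66 less the opposing 10 gives net 56, ≥ 52, so (f) meets the standard; on (g) the weight is 71 less the opposing 13 gives net 58, which does reach 52, so (g) meets the standard.
  Stage II.1 is satisfied; the onus moves to the carrier.
At Stage II.2 the carrier must meet a more-likely-than-not showing (weight is at least 52): on (h) the weight is 65 less the opposing 12 gives net 53, ≥ 52, so (h) meets the standard; on (i) the weight is 48, < 52, so (i) does not meet the standard.
  The carrier does not carry Stage II.2.
The analysis ends at Stage II.2; the claimant prevails on this issue.
Per-issue: Issue I → carrier; Issue II → claimant. The claimant must prevail on at least one issue; overall, the claimant prevails.

claimant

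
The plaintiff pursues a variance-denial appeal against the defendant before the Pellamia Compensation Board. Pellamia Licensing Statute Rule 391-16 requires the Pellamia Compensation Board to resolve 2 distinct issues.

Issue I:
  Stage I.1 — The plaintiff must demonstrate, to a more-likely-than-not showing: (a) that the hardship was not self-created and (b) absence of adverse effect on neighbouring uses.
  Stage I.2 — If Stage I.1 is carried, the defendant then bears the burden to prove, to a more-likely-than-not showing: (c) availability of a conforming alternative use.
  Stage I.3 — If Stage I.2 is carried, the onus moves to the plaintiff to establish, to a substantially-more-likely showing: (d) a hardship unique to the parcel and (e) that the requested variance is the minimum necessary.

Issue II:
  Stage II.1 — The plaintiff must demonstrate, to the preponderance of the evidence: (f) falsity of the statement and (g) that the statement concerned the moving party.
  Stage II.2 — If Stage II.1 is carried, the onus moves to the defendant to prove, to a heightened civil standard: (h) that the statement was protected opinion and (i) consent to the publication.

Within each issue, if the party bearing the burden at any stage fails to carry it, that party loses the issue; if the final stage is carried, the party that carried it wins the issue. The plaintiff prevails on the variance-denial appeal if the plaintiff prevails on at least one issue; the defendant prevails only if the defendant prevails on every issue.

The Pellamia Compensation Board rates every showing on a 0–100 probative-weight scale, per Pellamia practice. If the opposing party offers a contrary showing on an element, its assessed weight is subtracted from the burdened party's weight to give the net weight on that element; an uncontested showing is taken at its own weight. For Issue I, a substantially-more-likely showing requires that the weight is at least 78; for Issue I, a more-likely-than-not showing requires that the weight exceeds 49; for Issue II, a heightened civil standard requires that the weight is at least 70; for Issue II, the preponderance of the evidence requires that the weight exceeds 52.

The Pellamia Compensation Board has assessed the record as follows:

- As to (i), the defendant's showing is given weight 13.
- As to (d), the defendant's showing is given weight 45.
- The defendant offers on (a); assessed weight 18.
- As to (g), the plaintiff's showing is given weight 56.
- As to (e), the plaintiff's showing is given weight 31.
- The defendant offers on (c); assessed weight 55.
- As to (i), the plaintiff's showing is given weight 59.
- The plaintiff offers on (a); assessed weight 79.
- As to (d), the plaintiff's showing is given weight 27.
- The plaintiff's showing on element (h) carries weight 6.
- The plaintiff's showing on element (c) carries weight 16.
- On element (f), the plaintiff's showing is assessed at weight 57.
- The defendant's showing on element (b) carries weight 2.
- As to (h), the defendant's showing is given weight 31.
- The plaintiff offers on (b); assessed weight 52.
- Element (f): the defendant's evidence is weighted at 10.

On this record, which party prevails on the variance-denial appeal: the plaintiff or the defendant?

— Issue I —
Stage I.1 (plaintiff, a more-likely-than-not showing, weight exceeds 49): (a) net 79−18=61 > 49 — meets; (b) net 52−2=50 > 49 — meets.
  All elements met. The burden passes to the defendant.
Stage I.2 (defendant, a more-likely-than-not showing, weight exceeds 49): (c) net 55−16=39 ≤ 49 — fails.
  Stage I.2 not carried; the defendant fails its burden.
The plaintiff prevails on this issue.
— Issue II —
At Stage II.1 the plaintiff must meet the preponderance of the evidence (weight exceeds 52): on (f) the weight is 57 less the opposing 10 gives net 47, ≤ 52, so (f) does not meet the standard; on (g) the weight is 56, > 52, so (g) meets the standard.
  Not every element is met, so the plaintiff fails to carry Stage II.1.
The analysis ends at Stage II.1; the defendant prevails on this issue.
Per-issue: Issue I → plaintiff; Issue II → defendant. The plaintiff must prevail on at least one issue; overall, the plaintiff prevails.

plaintiff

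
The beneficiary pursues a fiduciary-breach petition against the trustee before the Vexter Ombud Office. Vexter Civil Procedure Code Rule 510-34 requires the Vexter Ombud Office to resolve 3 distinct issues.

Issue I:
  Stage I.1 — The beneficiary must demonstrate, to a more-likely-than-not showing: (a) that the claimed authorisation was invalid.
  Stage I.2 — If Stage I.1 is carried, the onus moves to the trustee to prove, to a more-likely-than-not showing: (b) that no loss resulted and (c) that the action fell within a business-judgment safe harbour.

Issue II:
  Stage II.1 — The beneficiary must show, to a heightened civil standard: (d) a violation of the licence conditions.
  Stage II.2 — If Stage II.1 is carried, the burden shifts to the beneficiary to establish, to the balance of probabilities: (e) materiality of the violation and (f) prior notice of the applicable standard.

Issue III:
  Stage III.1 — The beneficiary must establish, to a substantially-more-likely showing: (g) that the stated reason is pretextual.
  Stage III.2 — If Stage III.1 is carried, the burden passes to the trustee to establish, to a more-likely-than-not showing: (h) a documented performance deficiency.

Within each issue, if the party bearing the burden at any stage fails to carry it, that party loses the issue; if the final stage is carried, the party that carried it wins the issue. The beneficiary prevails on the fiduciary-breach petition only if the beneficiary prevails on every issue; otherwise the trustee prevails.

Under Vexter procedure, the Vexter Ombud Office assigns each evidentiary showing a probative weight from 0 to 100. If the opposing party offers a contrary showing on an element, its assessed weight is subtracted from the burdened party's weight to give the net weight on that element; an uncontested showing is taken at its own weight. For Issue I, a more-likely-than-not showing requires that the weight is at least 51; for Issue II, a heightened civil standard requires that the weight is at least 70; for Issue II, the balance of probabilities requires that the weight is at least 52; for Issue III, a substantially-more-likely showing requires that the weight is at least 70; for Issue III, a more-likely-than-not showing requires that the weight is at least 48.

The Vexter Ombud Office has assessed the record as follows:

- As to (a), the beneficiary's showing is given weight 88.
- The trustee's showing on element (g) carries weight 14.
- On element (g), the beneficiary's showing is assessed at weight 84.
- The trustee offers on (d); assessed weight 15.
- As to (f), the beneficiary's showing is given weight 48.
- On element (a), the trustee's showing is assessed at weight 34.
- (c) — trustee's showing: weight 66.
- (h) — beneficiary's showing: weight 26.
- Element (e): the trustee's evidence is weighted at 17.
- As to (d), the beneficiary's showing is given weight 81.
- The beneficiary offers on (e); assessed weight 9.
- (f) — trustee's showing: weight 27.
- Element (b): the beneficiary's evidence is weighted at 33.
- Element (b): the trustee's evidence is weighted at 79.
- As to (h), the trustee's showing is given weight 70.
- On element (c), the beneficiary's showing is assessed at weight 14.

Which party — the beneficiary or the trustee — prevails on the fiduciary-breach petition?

trustee

— Issue I —
At Stage I.1 the beneficiary must meet a more-likely-than-not showing (weight is at least 51): on (a) the weight is 88 less the opposing 34 gives net 54, which does reach 51, so (a) meets the standard.
  The beneficiary carries Stage I.1; the trustee now bears the burden.
At Stage I.2 the trustee must meet a more-likely-than-not showing (weight is at least 51): on (b) the weight is 79 less the opposing 33 gives net 46, which does not reach 51, so (b) does not meet the standard; on (c) the weight is 66 less the opposing 14 gives net 52, which does reach 51, so (c) meets the standard.
  Stage I.2 not carried; the trustee fails its burden.
So the beneficiary prevails on this issue.
— Issue II —
Stage II.1 (beneficiary, a heightened civil standard, weight is at least 70): (d) net 81−15=66 < 70 — fails.
  Not every element is met, so the beneficiary fails to carry Stage II.1.
The analysis ends at Stage II.1; the trustee prevails on this issue.
— Issue III —
At Stage III.1 the beneficiary must meet a substantially-more-likely showing (weight is at least 70): on (g) the weight is 84 less the opposing 14 gives net 70, which does reach 70, so (g) meets the standard.
  The beneficiary carries Stage III.1; the trustee now bears the burden.
At Stage III.2 the trustee must meet a more-likely-than-not showing (weight is at least 48): on (h) the weight is 70 less the opposing 26 gives net 44, < 48, so (h) does not meet the standard.
  Stage III.2 not carried; the trustee fails its burden.
So the beneficiary prevails on this issue.
Per-issue: Issue I → beneficiary; Issue II → trustee; Issue III → beneficiary. The beneficiary must prevail on every issue; overall, the trustee prevails.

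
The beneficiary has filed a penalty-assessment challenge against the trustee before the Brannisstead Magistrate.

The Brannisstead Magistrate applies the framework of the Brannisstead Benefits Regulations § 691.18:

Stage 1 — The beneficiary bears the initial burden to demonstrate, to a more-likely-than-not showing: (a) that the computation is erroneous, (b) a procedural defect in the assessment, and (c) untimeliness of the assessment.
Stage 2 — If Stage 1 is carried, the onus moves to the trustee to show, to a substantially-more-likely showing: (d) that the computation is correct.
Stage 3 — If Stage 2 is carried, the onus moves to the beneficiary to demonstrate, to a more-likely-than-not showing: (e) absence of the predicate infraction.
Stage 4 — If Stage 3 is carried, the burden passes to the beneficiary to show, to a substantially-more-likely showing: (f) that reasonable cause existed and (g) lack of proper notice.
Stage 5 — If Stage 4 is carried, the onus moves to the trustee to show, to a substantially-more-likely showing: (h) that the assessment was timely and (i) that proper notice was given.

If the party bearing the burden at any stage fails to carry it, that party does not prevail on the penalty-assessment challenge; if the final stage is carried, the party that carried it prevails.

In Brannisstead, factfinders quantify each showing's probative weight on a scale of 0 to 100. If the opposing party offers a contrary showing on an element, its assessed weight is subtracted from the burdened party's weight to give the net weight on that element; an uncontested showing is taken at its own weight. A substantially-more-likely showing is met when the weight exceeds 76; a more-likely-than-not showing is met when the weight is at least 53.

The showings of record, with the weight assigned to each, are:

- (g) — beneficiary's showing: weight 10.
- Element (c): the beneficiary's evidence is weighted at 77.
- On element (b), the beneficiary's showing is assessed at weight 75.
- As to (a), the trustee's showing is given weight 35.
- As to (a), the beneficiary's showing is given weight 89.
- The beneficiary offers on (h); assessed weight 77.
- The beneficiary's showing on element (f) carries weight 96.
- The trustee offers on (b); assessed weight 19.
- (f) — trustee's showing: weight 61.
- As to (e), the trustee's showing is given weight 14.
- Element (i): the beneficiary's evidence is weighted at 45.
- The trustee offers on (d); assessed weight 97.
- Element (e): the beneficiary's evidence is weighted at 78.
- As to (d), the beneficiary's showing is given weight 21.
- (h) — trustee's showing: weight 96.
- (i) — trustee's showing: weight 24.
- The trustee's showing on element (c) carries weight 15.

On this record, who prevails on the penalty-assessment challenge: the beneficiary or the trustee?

beneficiary

Stage 1 (beneficiary, a more-likely-than-not showing, weight is at least 53): (a) net 89−35=54 ≥ 53 — meets; (b) net 75−19=56 ≥ 53 — meets; (c) net 77−15=62 ≥ 53 — meets.
  All elements met. The burden passes to the trustee.
Stage 2 (trustee, a substantially-more-likely showing, weight exceeds 76): (d) net 97−21=76 ≤ 76 — fails.
  Stage 2 not carried; the trustee fails its burden.
So the beneficiary prevails.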